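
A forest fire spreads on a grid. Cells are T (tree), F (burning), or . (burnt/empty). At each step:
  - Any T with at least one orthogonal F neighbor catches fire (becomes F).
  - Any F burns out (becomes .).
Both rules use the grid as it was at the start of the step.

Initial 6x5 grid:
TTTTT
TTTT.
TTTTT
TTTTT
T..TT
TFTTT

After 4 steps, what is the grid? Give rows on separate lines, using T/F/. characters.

Step 1: 2 trees catch fire, 1 burn out
  TTTTT
  TTTT.
  TTTTT
  TTTTT
  T..TT
  F.FTT
Step 2: 2 trees catch fire, 2 burn out
  TTTTT
  TTTT.
  TTTTT
  TTTTT
  F..TT
  ...FT
Step 3: 3 trees catch fire, 2 burn out
  TTTTT
  TTTT.
  TTTTT
  FTTTT
  ...FT
  ....F
Step 4: 4 trees catch fire, 3 burn out
  TTTTT
  TTTT.
  FTTTT
  .FTFT
  ....F
  .....

TTTTT
TTTT.
FTTTT
.FTFT
....F
.....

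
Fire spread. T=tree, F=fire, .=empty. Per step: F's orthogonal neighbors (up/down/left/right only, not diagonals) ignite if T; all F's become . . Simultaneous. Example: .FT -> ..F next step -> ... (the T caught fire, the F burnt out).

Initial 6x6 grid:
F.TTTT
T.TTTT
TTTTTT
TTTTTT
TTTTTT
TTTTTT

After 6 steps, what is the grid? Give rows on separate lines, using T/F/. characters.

Step 1: 1 trees catch fire, 1 burn out
  ..TTTT
  F.TTTT
  TTTTTT
  TTTTTT
  TTTTTT
  TTTTTT
Step 2: 1 trees catch fire, 1 burn out
  ..TTTT
  ..TTTT
  FTTTTT
  TTTTTT
  TTTTTT
  TTTTTT
Step 3: 2 trees catch fire, 1 burn out
  ..TTTT
  ..TTTT
  .FTTTT
  FTTTTT
  TTTTTT
  TTTTTT
Step 4: 3 trees catch fire, 2 burn out
  ..TTTT
  ..TTTT
  ..FTTT
  .FTTTT
  FTTTTT
  TTTTTT
Step 5: 5 trees catch fire, 3 burn out
  ..TTTT
  ..FTTT
  ...FTT
  ..FTTT
  .FTTTT
  FTTTTT
Step 6: 6 trees catch fire, 5 burn out
  ..FTTT
  ...FTT
  ....FT
  ...FTT
  ..FTTT
  .FTTTT

..FTTT
...FTT
....FT
...FTT
..FTTT
.FTTTT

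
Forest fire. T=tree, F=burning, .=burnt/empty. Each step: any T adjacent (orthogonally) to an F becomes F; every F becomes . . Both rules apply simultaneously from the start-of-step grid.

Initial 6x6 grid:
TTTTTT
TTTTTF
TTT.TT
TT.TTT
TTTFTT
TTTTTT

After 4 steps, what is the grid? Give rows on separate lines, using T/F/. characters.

Step 1: 7 trees catch fire, 2 burn out
  TTTTTF
  TTTTF.
  TTT.TF
  TT.FTT
  TTF.FT
  TTTFTT
Step 2: 9 trees catch fire, 7 burn out
  TTTTF.
  TTTF..
  TTT.F.
  TT..FF
  TF...F
  TTF.FT
Step 3: 6 trees catch fire, 9 burn out
  TTTF..
  TTF...
  TTT...
  TF....
  F.....
  TF...F
Step 4: 6 trees catch fire, 6 burn out
  TTF...
  TF....
  TFF...
  F.....
  ......
  F.....

TTF...
TF....
TFF...
F.....
......
F.....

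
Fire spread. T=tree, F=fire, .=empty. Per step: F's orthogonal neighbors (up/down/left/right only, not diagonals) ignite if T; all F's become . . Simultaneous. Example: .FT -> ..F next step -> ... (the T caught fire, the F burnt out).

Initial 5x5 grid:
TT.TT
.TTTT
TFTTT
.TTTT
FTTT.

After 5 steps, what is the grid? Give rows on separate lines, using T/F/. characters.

Step 1: 5 trees catch fire, 2 burn out
  TT.TT
  .FTTT
  F.FTT
  .FTTT
  .FTT.
Step 2: 5 trees catch fire, 5 burn out
  TF.TT
  ..FTT
  ...FT
  ..FTT
  ..FT.
Step 3: 5 trees catch fire, 5 burn out
  F..TT
  ...FT
  ....F
  ...FT
  ...F.
Step 4: 3 trees catch fire, 5 burn out
  ...FT
  ....F
  .....
  ....F
  .....
Step 5: 1 trees catch fire, 3 burn out
  ....F
  .....
  .....
  .....
  .....

....F
.....
.....
.....
.....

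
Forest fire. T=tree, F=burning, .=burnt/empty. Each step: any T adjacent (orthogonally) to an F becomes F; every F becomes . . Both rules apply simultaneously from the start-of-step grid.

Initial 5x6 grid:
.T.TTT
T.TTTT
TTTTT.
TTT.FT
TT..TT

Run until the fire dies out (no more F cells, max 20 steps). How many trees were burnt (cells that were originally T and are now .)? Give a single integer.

Step 1: +3 fires, +1 burnt (F count now 3)
Step 2: +3 fires, +3 burnt (F count now 3)
Step 3: +4 fires, +3 burnt (F count now 4)
Step 4: +5 fires, +4 burnt (F count now 5)
Step 5: +2 fires, +5 burnt (F count now 2)
Step 6: +3 fires, +2 burnt (F count now 3)
Step 7: +1 fires, +3 burnt (F count now 1)
Step 8: +0 fires, +1 burnt (F count now 0)
Fire out after step 8
Initially T: 22, now '.': 29
Total burnt (originally-T cells now '.'): 21

Answer: 21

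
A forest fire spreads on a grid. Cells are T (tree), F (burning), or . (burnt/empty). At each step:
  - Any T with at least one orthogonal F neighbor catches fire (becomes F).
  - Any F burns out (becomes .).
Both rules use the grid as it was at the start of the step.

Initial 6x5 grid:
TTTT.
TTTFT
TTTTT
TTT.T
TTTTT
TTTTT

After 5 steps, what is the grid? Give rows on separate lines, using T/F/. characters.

Step 1: 4 trees catch fire, 1 burn out
  TTTF.
  TTF.F
  TTTFT
  TTT.T
  TTTTT
  TTTTT
Step 2: 4 trees catch fire, 4 burn out
  TTF..
  TF...
  TTF.F
  TTT.T
  TTTTT
  TTTTT
Step 3: 5 trees catch fire, 4 burn out
  TF...
  F....
  TF...
  TTF.F
  TTTTT
  TTTTT
Step 4: 5 trees catch fire, 5 burn out
  F....
  .....
  F....
  TF...
  TTFTF
  TTTTT
Step 5: 5 trees catch fire, 5 burn out
  .....
  .....
  .....
  F....
  TF.F.
  TTFTF

.....
.....
.....
F....
TF.F.
TTFTF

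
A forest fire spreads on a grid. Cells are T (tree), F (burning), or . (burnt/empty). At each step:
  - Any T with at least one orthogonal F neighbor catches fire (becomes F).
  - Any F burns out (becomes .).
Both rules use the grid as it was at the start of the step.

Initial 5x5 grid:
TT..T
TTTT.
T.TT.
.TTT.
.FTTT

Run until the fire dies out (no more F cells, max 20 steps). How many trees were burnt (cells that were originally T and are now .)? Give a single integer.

Step 1: +2 fires, +1 burnt (F count now 2)
Step 2: +2 fires, +2 burnt (F count now 2)
Step 3: +3 fires, +2 burnt (F count now 3)
Step 4: +2 fires, +3 burnt (F count now 2)
Step 5: +2 fires, +2 burnt (F count now 2)
Step 6: +2 fires, +2 burnt (F count now 2)
Step 7: +2 fires, +2 burnt (F count now 2)
Step 8: +0 fires, +2 burnt (F count now 0)
Fire out after step 8
Initially T: 16, now '.': 24
Total burnt (originally-T cells now '.'): 15

Answer: 15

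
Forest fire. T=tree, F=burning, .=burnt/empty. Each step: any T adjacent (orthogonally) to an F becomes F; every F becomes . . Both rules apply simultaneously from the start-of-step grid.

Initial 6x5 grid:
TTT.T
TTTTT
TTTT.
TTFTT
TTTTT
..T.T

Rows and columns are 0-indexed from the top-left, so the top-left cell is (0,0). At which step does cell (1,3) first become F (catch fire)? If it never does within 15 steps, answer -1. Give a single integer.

Step 1: cell (1,3)='T' (+4 fires, +1 burnt)
Step 2: cell (1,3)='T' (+8 fires, +4 burnt)
Step 3: cell (1,3)='F' (+6 fires, +8 burnt)
  -> target ignites at step 3
Step 4: cell (1,3)='.' (+4 fires, +6 burnt)
Step 5: cell (1,3)='.' (+2 fires, +4 burnt)
Step 6: cell (1,3)='.' (+0 fires, +2 burnt)
  fire out at step 6

3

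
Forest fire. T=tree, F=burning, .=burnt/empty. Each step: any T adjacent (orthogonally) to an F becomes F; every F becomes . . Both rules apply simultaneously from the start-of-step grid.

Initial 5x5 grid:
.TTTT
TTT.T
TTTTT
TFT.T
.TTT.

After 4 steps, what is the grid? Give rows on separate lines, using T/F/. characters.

Step 1: 4 trees catch fire, 1 burn out
  .TTTT
  TTT.T
  TFTTT
  F.F.T
  .FTT.
Step 2: 4 trees catch fire, 4 burn out
  .TTTT
  TFT.T
  F.FTT
  ....T
  ..FT.
Step 3: 5 trees catch fire, 4 burn out
  .FTTT
  F.F.T
  ...FT
  ....T
  ...F.
Step 4: 2 trees catch fire, 5 burn out
  ..FTT
  ....T
  ....F
  ....T
  .....

..FTT
....T
....F
....T
.....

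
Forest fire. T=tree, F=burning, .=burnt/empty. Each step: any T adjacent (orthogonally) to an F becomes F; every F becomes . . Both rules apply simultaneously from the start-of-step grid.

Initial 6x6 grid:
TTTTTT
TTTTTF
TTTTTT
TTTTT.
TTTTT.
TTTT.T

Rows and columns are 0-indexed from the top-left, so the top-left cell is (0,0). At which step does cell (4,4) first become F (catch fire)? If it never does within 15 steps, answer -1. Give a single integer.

Step 1: cell (4,4)='T' (+3 fires, +1 burnt)
Step 2: cell (4,4)='T' (+3 fires, +3 burnt)
Step 3: cell (4,4)='T' (+4 fires, +3 burnt)
Step 4: cell (4,4)='F' (+5 fires, +4 burnt)
  -> target ignites at step 4
Step 5: cell (4,4)='.' (+5 fires, +5 burnt)
Step 6: cell (4,4)='.' (+5 fires, +5 burnt)
Step 7: cell (4,4)='.' (+3 fires, +5 burnt)
Step 8: cell (4,4)='.' (+2 fires, +3 burnt)
Step 9: cell (4,4)='.' (+1 fires, +2 burnt)
Step 10: cell (4,4)='.' (+0 fires, +1 burnt)
  fire out at step 10

4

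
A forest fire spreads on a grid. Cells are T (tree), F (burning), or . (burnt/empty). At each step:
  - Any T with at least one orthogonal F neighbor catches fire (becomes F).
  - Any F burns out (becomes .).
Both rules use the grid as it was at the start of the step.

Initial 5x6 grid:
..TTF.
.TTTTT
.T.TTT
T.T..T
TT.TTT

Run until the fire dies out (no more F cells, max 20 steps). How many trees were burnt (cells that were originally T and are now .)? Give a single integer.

Answer: 15

Derivation:
Step 1: +2 fires, +1 burnt (F count now 2)
Step 2: +4 fires, +2 burnt (F count now 4)
Step 3: +3 fires, +4 burnt (F count now 3)
Step 4: +2 fires, +3 burnt (F count now 2)
Step 5: +2 fires, +2 burnt (F count now 2)
Step 6: +1 fires, +2 burnt (F count now 1)
Step 7: +1 fires, +1 burnt (F count now 1)
Step 8: +0 fires, +1 burnt (F count now 0)
Fire out after step 8
Initially T: 19, now '.': 26
Total burnt (originally-T cells now '.'): 15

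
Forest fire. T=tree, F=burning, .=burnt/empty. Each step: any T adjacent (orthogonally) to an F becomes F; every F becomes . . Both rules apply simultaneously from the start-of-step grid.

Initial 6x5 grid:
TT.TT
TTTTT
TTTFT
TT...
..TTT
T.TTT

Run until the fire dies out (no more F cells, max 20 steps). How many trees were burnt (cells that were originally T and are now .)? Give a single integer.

Answer: 15

Derivation:
Step 1: +3 fires, +1 burnt (F count now 3)
Step 2: +4 fires, +3 burnt (F count now 4)
Step 3: +4 fires, +4 burnt (F count now 4)
Step 4: +3 fires, +4 burnt (F count now 3)
Step 5: +1 fires, +3 burnt (F count now 1)
Step 6: +0 fires, +1 burnt (F count now 0)
Fire out after step 6
Initially T: 22, now '.': 23
Total burnt (originally-T cells now '.'): 15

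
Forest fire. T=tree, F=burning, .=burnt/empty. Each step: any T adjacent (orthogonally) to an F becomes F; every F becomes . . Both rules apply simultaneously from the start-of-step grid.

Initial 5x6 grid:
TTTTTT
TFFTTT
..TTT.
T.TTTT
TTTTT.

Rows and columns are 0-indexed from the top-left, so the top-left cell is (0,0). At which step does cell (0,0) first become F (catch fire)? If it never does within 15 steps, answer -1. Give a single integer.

Step 1: cell (0,0)='T' (+5 fires, +2 burnt)
Step 2: cell (0,0)='F' (+5 fires, +5 burnt)
  -> target ignites at step 2
Step 3: cell (0,0)='.' (+5 fires, +5 burnt)
Step 4: cell (0,0)='.' (+4 fires, +5 burnt)
Step 5: cell (0,0)='.' (+3 fires, +4 burnt)
Step 6: cell (0,0)='.' (+1 fires, +3 burnt)
Step 7: cell (0,0)='.' (+0 fires, +1 burnt)
  fire out at step 7

2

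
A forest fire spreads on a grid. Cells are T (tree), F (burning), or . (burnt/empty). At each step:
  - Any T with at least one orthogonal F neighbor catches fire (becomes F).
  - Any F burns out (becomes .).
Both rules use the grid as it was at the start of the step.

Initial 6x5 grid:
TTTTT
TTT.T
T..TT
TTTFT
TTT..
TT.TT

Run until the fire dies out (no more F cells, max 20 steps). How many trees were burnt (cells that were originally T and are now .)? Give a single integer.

Step 1: +3 fires, +1 burnt (F count now 3)
Step 2: +3 fires, +3 burnt (F count now 3)
Step 3: +3 fires, +3 burnt (F count now 3)
Step 4: +4 fires, +3 burnt (F count now 4)
Step 5: +3 fires, +4 burnt (F count now 3)
Step 6: +3 fires, +3 burnt (F count now 3)
Step 7: +2 fires, +3 burnt (F count now 2)
Step 8: +0 fires, +2 burnt (F count now 0)
Fire out after step 8
Initially T: 23, now '.': 28
Total burnt (originally-T cells now '.'): 21

Answer: 21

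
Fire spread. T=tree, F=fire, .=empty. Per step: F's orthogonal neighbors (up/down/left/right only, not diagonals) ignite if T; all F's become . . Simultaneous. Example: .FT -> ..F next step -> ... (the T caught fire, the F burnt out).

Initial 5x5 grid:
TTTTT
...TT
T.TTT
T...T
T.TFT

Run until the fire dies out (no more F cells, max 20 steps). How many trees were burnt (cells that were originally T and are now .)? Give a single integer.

Step 1: +2 fires, +1 burnt (F count now 2)
Step 2: +1 fires, +2 burnt (F count now 1)
Step 3: +1 fires, +1 burnt (F count now 1)
Step 4: +2 fires, +1 burnt (F count now 2)
Step 5: +3 fires, +2 burnt (F count now 3)
Step 6: +1 fires, +3 burnt (F count now 1)
Step 7: +1 fires, +1 burnt (F count now 1)
Step 8: +1 fires, +1 burnt (F count now 1)
Step 9: +1 fires, +1 burnt (F count now 1)
Step 10: +0 fires, +1 burnt (F count now 0)
Fire out after step 10
Initially T: 16, now '.': 22
Total burnt (originally-T cells now '.'): 13

Answer: 13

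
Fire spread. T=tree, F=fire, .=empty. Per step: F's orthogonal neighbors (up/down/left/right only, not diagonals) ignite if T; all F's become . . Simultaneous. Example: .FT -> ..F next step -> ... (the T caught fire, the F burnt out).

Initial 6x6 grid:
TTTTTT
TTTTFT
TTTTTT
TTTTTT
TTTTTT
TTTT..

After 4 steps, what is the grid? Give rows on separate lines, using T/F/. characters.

Step 1: 4 trees catch fire, 1 burn out
  TTTTFT
  TTTF.F
  TTTTFT
  TTTTTT
  TTTTTT
  TTTT..
Step 2: 6 trees catch fire, 4 burn out
  TTTF.F
  TTF...
  TTTF.F
  TTTTFT
  TTTTTT
  TTTT..
Step 3: 6 trees catch fire, 6 burn out
  TTF...
  TF....
  TTF...
  TTTF.F
  TTTTFT
  TTTT..
Step 4: 6 trees catch fire, 6 burn out
  TF....
  F.....
  TF....
  TTF...
  TTTF.F
  TTTT..

TF....
F.....
TF....
TTF...
TTTF.F
TTTT..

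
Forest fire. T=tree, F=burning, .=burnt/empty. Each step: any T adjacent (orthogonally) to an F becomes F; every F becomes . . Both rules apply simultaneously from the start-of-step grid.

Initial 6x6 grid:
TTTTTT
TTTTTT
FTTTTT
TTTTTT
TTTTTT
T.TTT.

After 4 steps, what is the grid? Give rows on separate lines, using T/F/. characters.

Step 1: 3 trees catch fire, 1 burn out
  TTTTTT
  FTTTTT
  .FTTTT
  FTTTTT
  TTTTTT
  T.TTT.
Step 2: 5 trees catch fire, 3 burn out
  FTTTTT
  .FTTTT
  ..FTTT
  .FTTTT
  FTTTTT
  T.TTT.
Step 3: 6 trees catch fire, 5 burn out
  .FTTTT
  ..FTTT
  ...FTT
  ..FTTT
  .FTTTT
  F.TTT.
Step 4: 5 trees catch fire, 6 burn out
  ..FTTT
  ...FTT
  ....FT
  ...FTT
  ..FTTT
  ..TTT.

..FTTT
...FTT
....FT
...FTT
..FTTT
..TTT.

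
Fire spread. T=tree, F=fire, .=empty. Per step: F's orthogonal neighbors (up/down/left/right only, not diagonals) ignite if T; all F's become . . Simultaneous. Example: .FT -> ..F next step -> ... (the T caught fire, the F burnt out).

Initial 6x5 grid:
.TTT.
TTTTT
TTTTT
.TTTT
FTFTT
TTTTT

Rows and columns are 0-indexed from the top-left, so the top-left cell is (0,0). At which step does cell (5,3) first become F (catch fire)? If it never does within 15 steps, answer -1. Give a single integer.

Step 1: cell (5,3)='T' (+5 fires, +2 burnt)
Step 2: cell (5,3)='F' (+6 fires, +5 burnt)
  -> target ignites at step 2
Step 3: cell (5,3)='.' (+5 fires, +6 burnt)
Step 4: cell (5,3)='.' (+5 fires, +5 burnt)
Step 5: cell (5,3)='.' (+4 fires, +5 burnt)
Step 6: cell (5,3)='.' (+0 fires, +4 burnt)
  fire out at step 6

2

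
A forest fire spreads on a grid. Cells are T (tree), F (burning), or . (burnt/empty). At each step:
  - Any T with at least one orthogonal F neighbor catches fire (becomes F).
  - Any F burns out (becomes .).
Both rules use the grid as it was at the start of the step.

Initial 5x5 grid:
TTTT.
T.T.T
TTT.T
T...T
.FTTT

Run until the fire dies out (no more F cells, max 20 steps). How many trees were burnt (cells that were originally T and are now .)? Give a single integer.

Answer: 6

Derivation:
Step 1: +1 fires, +1 burnt (F count now 1)
Step 2: +1 fires, +1 burnt (F count now 1)
Step 3: +1 fires, +1 burnt (F count now 1)
Step 4: +1 fires, +1 burnt (F count now 1)
Step 5: +1 fires, +1 burnt (F count now 1)
Step 6: +1 fires, +1 burnt (F count now 1)
Step 7: +0 fires, +1 burnt (F count now 0)
Fire out after step 7
Initially T: 16, now '.': 15
Total burnt (originally-T cells now '.'): 6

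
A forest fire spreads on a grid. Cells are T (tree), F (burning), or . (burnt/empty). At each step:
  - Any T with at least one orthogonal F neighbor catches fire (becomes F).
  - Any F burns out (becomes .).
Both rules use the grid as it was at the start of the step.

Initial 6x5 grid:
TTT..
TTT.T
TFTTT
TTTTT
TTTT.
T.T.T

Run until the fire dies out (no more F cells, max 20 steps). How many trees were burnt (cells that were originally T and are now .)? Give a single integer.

Answer: 22

Derivation:
Step 1: +4 fires, +1 burnt (F count now 4)
Step 2: +7 fires, +4 burnt (F count now 7)
Step 3: +6 fires, +7 burnt (F count now 6)
Step 4: +5 fires, +6 burnt (F count now 5)
Step 5: +0 fires, +5 burnt (F count now 0)
Fire out after step 5
Initially T: 23, now '.': 29
Total burnt (originally-T cells now '.'): 22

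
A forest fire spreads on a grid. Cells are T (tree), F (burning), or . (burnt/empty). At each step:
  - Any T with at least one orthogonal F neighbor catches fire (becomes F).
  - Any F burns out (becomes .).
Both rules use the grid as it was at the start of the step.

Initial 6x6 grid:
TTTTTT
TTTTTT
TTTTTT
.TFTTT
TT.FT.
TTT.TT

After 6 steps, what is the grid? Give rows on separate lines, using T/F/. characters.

Step 1: 4 trees catch fire, 2 burn out
  TTTTTT
  TTTTTT
  TTFTTT
  .F.FTT
  TT..F.
  TTT.TT
Step 2: 6 trees catch fire, 4 burn out
  TTTTTT
  TTFTTT
  TF.FTT
  ....FT
  TF....
  TTT.FT
Step 3: 9 trees catch fire, 6 burn out
  TTFTTT
  TF.FTT
  F...FT
  .....F
  F.....
  TFT..F
Step 4: 7 trees catch fire, 9 burn out
  TF.FTT
  F...FT
  .....F
  ......
  ......
  F.F...
Step 5: 3 trees catch fire, 7 burn out
  F...FT
  .....F
  ......
  ......
  ......
  ......
Step 6: 1 trees catch fire, 3 burn out
  .....F
  ......
  ......
  ......
  ......
  ......

.....F
......
......
......
......
......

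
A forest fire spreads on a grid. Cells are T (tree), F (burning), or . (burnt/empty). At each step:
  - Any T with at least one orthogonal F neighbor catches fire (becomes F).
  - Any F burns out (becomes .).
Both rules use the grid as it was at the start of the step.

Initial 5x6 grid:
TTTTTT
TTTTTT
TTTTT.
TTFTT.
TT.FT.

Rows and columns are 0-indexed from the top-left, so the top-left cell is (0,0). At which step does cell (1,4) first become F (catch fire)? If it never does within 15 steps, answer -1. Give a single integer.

Step 1: cell (1,4)='T' (+4 fires, +2 burnt)
Step 2: cell (1,4)='T' (+6 fires, +4 burnt)
Step 3: cell (1,4)='T' (+6 fires, +6 burnt)
Step 4: cell (1,4)='F' (+4 fires, +6 burnt)
  -> target ignites at step 4
Step 5: cell (1,4)='.' (+3 fires, +4 burnt)
Step 6: cell (1,4)='.' (+1 fires, +3 burnt)
Step 7: cell (1,4)='.' (+0 fires, +1 burnt)
  fire out at step 7

4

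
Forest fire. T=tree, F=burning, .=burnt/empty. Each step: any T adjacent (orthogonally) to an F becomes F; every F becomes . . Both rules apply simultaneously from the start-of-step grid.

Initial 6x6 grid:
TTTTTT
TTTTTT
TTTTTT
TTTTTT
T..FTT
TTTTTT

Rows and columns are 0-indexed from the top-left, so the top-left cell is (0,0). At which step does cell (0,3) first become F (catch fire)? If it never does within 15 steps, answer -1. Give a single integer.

Step 1: cell (0,3)='T' (+3 fires, +1 burnt)
Step 2: cell (0,3)='T' (+6 fires, +3 burnt)
Step 3: cell (0,3)='T' (+7 fires, +6 burnt)
Step 4: cell (0,3)='F' (+7 fires, +7 burnt)
  -> target ignites at step 4
Step 5: cell (0,3)='.' (+6 fires, +7 burnt)
Step 6: cell (0,3)='.' (+3 fires, +6 burnt)
Step 7: cell (0,3)='.' (+1 fires, +3 burnt)
Step 8: cell (0,3)='.' (+0 fires, +1 burnt)
  fire out at step 8

4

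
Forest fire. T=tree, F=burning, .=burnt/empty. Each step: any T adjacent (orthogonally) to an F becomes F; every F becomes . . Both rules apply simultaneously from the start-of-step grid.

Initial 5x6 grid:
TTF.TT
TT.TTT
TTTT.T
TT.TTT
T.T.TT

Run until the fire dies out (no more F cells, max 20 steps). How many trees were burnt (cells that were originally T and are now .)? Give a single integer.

Step 1: +1 fires, +1 burnt (F count now 1)
Step 2: +2 fires, +1 burnt (F count now 2)
Step 3: +2 fires, +2 burnt (F count now 2)
Step 4: +3 fires, +2 burnt (F count now 3)
Step 5: +2 fires, +3 burnt (F count now 2)
Step 6: +3 fires, +2 burnt (F count now 3)
Step 7: +2 fires, +3 burnt (F count now 2)
Step 8: +4 fires, +2 burnt (F count now 4)
Step 9: +3 fires, +4 burnt (F count now 3)
Step 10: +0 fires, +3 burnt (F count now 0)
Fire out after step 10
Initially T: 23, now '.': 29
Total burnt (originally-T cells now '.'): 22

Answer: 22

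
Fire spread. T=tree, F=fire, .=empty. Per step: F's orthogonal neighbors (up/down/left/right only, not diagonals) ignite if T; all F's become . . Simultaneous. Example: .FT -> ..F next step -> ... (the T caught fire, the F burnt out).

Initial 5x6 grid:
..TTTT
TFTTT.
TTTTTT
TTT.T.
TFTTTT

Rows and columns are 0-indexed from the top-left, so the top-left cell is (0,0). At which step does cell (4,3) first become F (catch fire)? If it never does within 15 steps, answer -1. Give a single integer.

Step 1: cell (4,3)='T' (+6 fires, +2 burnt)
Step 2: cell (4,3)='F' (+7 fires, +6 burnt)
  -> target ignites at step 2
Step 3: cell (4,3)='.' (+4 fires, +7 burnt)
Step 4: cell (4,3)='.' (+4 fires, +4 burnt)
Step 5: cell (4,3)='.' (+2 fires, +4 burnt)
Step 6: cell (4,3)='.' (+0 fires, +2 burnt)
  fire out at step 6

2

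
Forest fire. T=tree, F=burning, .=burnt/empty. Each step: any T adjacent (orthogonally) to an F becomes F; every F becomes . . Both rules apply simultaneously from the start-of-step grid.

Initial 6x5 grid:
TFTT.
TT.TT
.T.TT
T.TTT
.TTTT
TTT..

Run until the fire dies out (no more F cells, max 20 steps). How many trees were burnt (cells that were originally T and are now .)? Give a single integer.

Answer: 20

Derivation:
Step 1: +3 fires, +1 burnt (F count now 3)
Step 2: +3 fires, +3 burnt (F count now 3)
Step 3: +1 fires, +3 burnt (F count now 1)
Step 4: +2 fires, +1 burnt (F count now 2)
Step 5: +2 fires, +2 burnt (F count now 2)
Step 6: +3 fires, +2 burnt (F count now 3)
Step 7: +2 fires, +3 burnt (F count now 2)
Step 8: +2 fires, +2 burnt (F count now 2)
Step 9: +1 fires, +2 burnt (F count now 1)
Step 10: +1 fires, +1 burnt (F count now 1)
Step 11: +0 fires, +1 burnt (F count now 0)
Fire out after step 11
Initially T: 21, now '.': 29
Total burnt (originally-T cells now '.'): 20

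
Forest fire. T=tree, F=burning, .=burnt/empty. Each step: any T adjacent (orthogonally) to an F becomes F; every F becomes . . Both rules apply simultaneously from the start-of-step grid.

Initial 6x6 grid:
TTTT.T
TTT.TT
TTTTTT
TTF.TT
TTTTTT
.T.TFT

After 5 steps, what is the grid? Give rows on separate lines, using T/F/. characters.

Step 1: 6 trees catch fire, 2 burn out
  TTTT.T
  TTT.TT
  TTFTTT
  TF..TT
  TTFTFT
  .T.F.F
Step 2: 8 trees catch fire, 6 burn out
  TTTT.T
  TTF.TT
  TF.FTT
  F...FT
  TF.F.F
  .T....
Step 3: 7 trees catch fire, 8 burn out
  TTFT.T
  TF..TT
  F...FT
  .....F
  F.....
  .F....
Step 4: 5 trees catch fire, 7 burn out
  TF.F.T
  F...FT
  .....F
  ......
  ......
  ......
Step 5: 2 trees catch fire, 5 burn out
  F....T
  .....F
  ......
  ......
  ......
  ......

F....T
.....F
......
......
......
......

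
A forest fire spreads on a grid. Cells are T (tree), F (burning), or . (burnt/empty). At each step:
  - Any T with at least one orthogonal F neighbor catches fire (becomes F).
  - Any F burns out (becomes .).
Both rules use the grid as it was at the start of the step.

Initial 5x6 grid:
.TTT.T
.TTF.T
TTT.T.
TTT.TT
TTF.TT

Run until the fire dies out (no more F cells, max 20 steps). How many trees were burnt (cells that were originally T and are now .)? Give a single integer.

Step 1: +4 fires, +2 burnt (F count now 4)
Step 2: +5 fires, +4 burnt (F count now 5)
Step 3: +3 fires, +5 burnt (F count now 3)
Step 4: +1 fires, +3 burnt (F count now 1)
Step 5: +0 fires, +1 burnt (F count now 0)
Fire out after step 5
Initially T: 20, now '.': 23
Total burnt (originally-T cells now '.'): 13

Answer: 13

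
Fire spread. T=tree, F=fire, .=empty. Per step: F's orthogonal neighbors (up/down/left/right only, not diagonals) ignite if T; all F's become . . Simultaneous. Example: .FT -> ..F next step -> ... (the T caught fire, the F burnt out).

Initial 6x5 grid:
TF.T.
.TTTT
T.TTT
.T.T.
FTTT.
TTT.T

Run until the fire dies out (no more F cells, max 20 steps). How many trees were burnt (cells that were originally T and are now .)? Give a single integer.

Step 1: +4 fires, +2 burnt (F count now 4)
Step 2: +4 fires, +4 burnt (F count now 4)
Step 3: +4 fires, +4 burnt (F count now 4)
Step 4: +4 fires, +4 burnt (F count now 4)
Step 5: +1 fires, +4 burnt (F count now 1)
Step 6: +0 fires, +1 burnt (F count now 0)
Fire out after step 6
Initially T: 19, now '.': 28
Total burnt (originally-T cells now '.'): 17

Answer: 17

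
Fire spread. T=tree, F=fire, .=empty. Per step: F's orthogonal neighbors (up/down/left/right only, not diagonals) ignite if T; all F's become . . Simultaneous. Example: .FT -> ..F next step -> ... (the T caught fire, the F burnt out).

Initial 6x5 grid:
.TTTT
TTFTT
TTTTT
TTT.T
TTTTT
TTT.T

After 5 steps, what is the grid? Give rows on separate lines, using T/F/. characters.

Step 1: 4 trees catch fire, 1 burn out
  .TFTT
  TF.FT
  TTFTT
  TTT.T
  TTTTT
  TTT.T
Step 2: 7 trees catch fire, 4 burn out
  .F.FT
  F...F
  TF.FT
  TTF.T
  TTTTT
  TTT.T
Step 3: 5 trees catch fire, 7 burn out
  ....F
  .....
  F...F
  TF..T
  TTFTT
  TTT.T
Step 4: 5 trees catch fire, 5 burn out
  .....
  .....
  .....
  F...F
  TF.FT
  TTF.T
Step 5: 3 trees catch fire, 5 burn out
  .....
  .....
  .....
  .....
  F...F
  TF..T

.....
.....
.....
.....
F...F
TF..T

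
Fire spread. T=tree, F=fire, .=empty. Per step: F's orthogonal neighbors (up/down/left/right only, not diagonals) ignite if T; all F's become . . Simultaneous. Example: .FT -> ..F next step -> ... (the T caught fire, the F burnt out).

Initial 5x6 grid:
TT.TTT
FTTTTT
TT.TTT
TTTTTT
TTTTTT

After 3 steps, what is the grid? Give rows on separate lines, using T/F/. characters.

Step 1: 3 trees catch fire, 1 burn out
  FT.TTT
  .FTTTT
  FT.TTT
  TTTTTT
  TTTTTT
Step 2: 4 trees catch fire, 3 burn out
  .F.TTT
  ..FTTT
  .F.TTT
  FTTTTT
  TTTTTT
Step 3: 3 trees catch fire, 4 burn out
  ...TTT
  ...FTT
  ...TTT
  .FTTTT
  FTTTTT

...TTT
...FTT
...TTT
.FTTTT
FTTTTT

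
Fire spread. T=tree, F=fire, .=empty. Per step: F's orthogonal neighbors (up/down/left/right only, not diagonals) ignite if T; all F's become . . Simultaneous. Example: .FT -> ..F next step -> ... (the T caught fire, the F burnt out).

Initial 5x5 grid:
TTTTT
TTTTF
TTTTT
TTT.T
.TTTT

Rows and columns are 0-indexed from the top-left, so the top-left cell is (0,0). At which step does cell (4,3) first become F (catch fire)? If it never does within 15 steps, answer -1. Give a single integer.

Step 1: cell (4,3)='T' (+3 fires, +1 burnt)
Step 2: cell (4,3)='T' (+4 fires, +3 burnt)
Step 3: cell (4,3)='T' (+4 fires, +4 burnt)
Step 4: cell (4,3)='F' (+5 fires, +4 burnt)
  -> target ignites at step 4
Step 5: cell (4,3)='.' (+4 fires, +5 burnt)
Step 6: cell (4,3)='.' (+2 fires, +4 burnt)
Step 7: cell (4,3)='.' (+0 fires, +2 burnt)
  fire out at step 7

4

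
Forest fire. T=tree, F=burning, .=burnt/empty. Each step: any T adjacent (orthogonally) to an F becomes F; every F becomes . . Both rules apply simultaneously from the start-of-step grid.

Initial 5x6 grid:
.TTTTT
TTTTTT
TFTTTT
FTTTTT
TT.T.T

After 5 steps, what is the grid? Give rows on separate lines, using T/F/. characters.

Step 1: 5 trees catch fire, 2 burn out
  .TTTTT
  TFTTTT
  F.FTTT
  .FTTTT
  FT.T.T
Step 2: 6 trees catch fire, 5 burn out
  .FTTTT
  F.FTTT
  ...FTT
  ..FTTT
  .F.T.T
Step 3: 4 trees catch fire, 6 burn out
  ..FTTT
  ...FTT
  ....FT
  ...FTT
  ...T.T
Step 4: 5 trees catch fire, 4 burn out
  ...FTT
  ....FT
  .....F
  ....FT
  ...F.T
Step 5: 3 trees catch fire, 5 burn out
  ....FT
  .....F
  ......
  .....F
  .....T

....FT
.....F
......
.....F
.....T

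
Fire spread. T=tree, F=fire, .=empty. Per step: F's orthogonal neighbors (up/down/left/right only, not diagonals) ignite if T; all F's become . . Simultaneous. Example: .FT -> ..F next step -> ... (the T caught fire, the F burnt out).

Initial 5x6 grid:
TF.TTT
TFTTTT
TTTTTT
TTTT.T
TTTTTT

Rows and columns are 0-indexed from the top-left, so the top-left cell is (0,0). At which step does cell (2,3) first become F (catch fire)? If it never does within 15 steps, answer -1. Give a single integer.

Step 1: cell (2,3)='T' (+4 fires, +2 burnt)
Step 2: cell (2,3)='T' (+4 fires, +4 burnt)
Step 3: cell (2,3)='F' (+6 fires, +4 burnt)
  -> target ignites at step 3
Step 4: cell (2,3)='.' (+6 fires, +6 burnt)
Step 5: cell (2,3)='.' (+3 fires, +6 burnt)
Step 6: cell (2,3)='.' (+2 fires, +3 burnt)
Step 7: cell (2,3)='.' (+1 fires, +2 burnt)
Step 8: cell (2,3)='.' (+0 fires, +1 burnt)
  fire out at step 8

3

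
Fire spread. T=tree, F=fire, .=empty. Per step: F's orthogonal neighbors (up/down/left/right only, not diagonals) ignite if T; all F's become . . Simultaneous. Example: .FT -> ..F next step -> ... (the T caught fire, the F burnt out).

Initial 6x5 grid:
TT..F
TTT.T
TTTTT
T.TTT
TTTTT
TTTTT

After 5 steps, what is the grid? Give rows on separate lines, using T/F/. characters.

Step 1: 1 trees catch fire, 1 burn out
  TT...
  TTT.F
  TTTTT
  T.TTT
  TTTTT
  TTTTT
Step 2: 1 trees catch fire, 1 burn out
  TT...
  TTT..
  TTTTF
  T.TTT
  TTTTT
  TTTTT
Step 3: 2 trees catch fire, 1 burn out
  TT...
  TTT..
  TTTF.
  T.TTF
  TTTTT
  TTTTT
Step 4: 3 trees catch fire, 2 burn out
  TT...
  TTT..
  TTF..
  T.TF.
  TTTTF
  TTTTT
Step 5: 5 trees catch fire, 3 burn out
  TT...
  TTF..
  TF...
  T.F..
  TTTF.
  TTTTF

TT...
TTF..
TF...
T.F..
TTTF.
TTTTF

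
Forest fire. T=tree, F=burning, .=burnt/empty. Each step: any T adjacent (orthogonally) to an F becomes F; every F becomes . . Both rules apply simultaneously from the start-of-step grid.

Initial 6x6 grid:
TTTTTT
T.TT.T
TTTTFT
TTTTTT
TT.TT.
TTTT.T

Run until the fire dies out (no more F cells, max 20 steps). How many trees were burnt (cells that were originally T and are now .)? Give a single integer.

Answer: 29

Derivation:
Step 1: +3 fires, +1 burnt (F count now 3)
Step 2: +6 fires, +3 burnt (F count now 6)
Step 3: +6 fires, +6 burnt (F count now 6)
Step 4: +5 fires, +6 burnt (F count now 5)
Step 5: +5 fires, +5 burnt (F count now 5)
Step 6: +3 fires, +5 burnt (F count now 3)
Step 7: +1 fires, +3 burnt (F count now 1)
Step 8: +0 fires, +1 burnt (F count now 0)
Fire out after step 8
Initially T: 30, now '.': 35
Total burnt (originally-T cells now '.'): 29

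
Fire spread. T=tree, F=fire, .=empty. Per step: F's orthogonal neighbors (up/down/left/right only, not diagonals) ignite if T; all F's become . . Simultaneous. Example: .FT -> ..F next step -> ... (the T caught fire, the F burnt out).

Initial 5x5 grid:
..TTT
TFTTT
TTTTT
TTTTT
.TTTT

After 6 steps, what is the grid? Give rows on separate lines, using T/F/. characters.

Step 1: 3 trees catch fire, 1 burn out
  ..TTT
  F.FTT
  TFTTT
  TTTTT
  .TTTT
Step 2: 5 trees catch fire, 3 burn out
  ..FTT
  ...FT
  F.FTT
  TFTTT
  .TTTT
Step 3: 6 trees catch fire, 5 burn out
  ...FT
  ....F
  ...FT
  F.FTT
  .FTTT
Step 4: 4 trees catch fire, 6 burn out
  ....F
  .....
  ....F
  ...FT
  ..FTT
Step 5: 2 trees catch fire, 4 burn out
  .....
  .....
  .....
  ....F
  ...FT
Step 6: 1 trees catch fire, 2 burn out
  .....
  .....
  .....
  .....
  ....F

.....
.....
.....
.....
....F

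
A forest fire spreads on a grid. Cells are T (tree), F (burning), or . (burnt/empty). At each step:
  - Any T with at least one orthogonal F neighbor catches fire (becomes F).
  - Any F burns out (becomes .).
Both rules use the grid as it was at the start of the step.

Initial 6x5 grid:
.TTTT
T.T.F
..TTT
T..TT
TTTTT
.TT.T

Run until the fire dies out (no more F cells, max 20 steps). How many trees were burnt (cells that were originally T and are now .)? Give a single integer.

Step 1: +2 fires, +1 burnt (F count now 2)
Step 2: +3 fires, +2 burnt (F count now 3)
Step 3: +4 fires, +3 burnt (F count now 4)
Step 4: +4 fires, +4 burnt (F count now 4)
Step 5: +1 fires, +4 burnt (F count now 1)
Step 6: +2 fires, +1 burnt (F count now 2)
Step 7: +2 fires, +2 burnt (F count now 2)
Step 8: +1 fires, +2 burnt (F count now 1)
Step 9: +0 fires, +1 burnt (F count now 0)
Fire out after step 9
Initially T: 20, now '.': 29
Total burnt (originally-T cells now '.'): 19

Answer: 19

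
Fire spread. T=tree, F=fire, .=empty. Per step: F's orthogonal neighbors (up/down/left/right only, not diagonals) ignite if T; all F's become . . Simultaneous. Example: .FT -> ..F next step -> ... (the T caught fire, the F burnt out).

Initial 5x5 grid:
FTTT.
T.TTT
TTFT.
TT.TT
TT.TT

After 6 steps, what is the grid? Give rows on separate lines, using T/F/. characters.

Step 1: 5 trees catch fire, 2 burn out
  .FTT.
  F.FTT
  TF.F.
  TT.TT
  TT.TT
Step 2: 5 trees catch fire, 5 burn out
  ..FT.
  ...FT
  F....
  TF.FT
  TT.TT
Step 3: 6 trees catch fire, 5 burn out
  ...F.
  ....F
  .....
  F...F
  TF.FT
Step 4: 2 trees catch fire, 6 burn out
  .....
  .....
  .....
  .....
  F...F
Step 5: 0 trees catch fire, 2 burn out
  .....
  .....
  .....
  .....
  .....
Step 6: 0 trees catch fire, 0 burn out
  .....
  .....
  .....
  .....
  .....

.....
.....
.....
.....
.....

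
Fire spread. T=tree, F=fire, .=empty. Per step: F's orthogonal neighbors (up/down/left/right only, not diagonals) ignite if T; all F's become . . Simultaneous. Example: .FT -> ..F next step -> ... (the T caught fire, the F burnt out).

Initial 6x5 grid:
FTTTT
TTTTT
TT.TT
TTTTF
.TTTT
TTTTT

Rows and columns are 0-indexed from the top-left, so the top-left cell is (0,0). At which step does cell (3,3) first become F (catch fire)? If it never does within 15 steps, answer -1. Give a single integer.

Step 1: cell (3,3)='F' (+5 fires, +2 burnt)
  -> target ignites at step 1
Step 2: cell (3,3)='.' (+8 fires, +5 burnt)
Step 3: cell (3,3)='.' (+9 fires, +8 burnt)
Step 4: cell (3,3)='.' (+2 fires, +9 burnt)
Step 5: cell (3,3)='.' (+1 fires, +2 burnt)
Step 6: cell (3,3)='.' (+1 fires, +1 burnt)
Step 7: cell (3,3)='.' (+0 fires, +1 burnt)
  fire out at step 7

1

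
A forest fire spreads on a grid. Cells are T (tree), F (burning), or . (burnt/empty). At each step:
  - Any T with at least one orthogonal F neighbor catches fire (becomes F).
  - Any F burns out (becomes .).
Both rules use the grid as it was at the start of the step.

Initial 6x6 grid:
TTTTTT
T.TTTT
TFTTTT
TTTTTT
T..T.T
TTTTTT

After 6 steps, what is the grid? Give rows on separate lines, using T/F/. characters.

Step 1: 3 trees catch fire, 1 burn out
  TTTTTT
  T.TTTT
  F.FTTT
  TFTTTT
  T..T.T
  TTTTTT
Step 2: 5 trees catch fire, 3 burn out
  TTTTTT
  F.FTTT
  ...FTT
  F.FTTT
  T..T.T
  TTTTTT
Step 3: 6 trees catch fire, 5 burn out
  FTFTTT
  ...FTT
  ....FT
  ...FTT
  F..T.T
  TTTTTT
Step 4: 7 trees catch fire, 6 burn out
  .F.FTT
  ....FT
  .....F
  ....FT
  ...F.T
  FTTTTT
Step 5: 5 trees catch fire, 7 burn out
  ....FT
  .....F
  ......
  .....F
  .....T
  .FTFTT
Step 6: 4 trees catch fire, 5 burn out
  .....F
  ......
  ......
  ......
  .....F
  ..F.FT

.....F
......
......
......
.....F
..F.FT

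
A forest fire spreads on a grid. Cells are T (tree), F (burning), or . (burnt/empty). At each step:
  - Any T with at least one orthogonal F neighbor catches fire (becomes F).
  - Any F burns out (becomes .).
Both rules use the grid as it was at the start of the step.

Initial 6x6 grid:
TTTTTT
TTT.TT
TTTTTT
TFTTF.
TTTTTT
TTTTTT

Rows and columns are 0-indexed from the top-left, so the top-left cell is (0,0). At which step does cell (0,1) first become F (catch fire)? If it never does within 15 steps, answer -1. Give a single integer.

Step 1: cell (0,1)='T' (+7 fires, +2 burnt)
Step 2: cell (0,1)='T' (+12 fires, +7 burnt)
Step 3: cell (0,1)='F' (+9 fires, +12 burnt)
  -> target ignites at step 3
Step 4: cell (0,1)='.' (+4 fires, +9 burnt)
Step 5: cell (0,1)='.' (+0 fires, +4 burnt)
  fire out at step 5

3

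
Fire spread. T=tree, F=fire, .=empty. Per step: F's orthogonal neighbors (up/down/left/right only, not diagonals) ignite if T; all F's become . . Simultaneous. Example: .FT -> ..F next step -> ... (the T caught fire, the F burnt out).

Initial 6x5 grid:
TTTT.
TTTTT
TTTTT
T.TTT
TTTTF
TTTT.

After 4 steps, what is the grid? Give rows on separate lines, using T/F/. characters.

Step 1: 2 trees catch fire, 1 burn out
  TTTT.
  TTTTT
  TTTTT
  T.TTF
  TTTF.
  TTTT.
Step 2: 4 trees catch fire, 2 burn out
  TTTT.
  TTTTT
  TTTTF
  T.TF.
  TTF..
  TTTF.
Step 3: 5 trees catch fire, 4 burn out
  TTTT.
  TTTTF
  TTTF.
  T.F..
  TF...
  TTF..
Step 4: 4 trees catch fire, 5 burn out
  TTTT.
  TTTF.
  TTF..
  T....
  F....
  TF...

TTTT.
TTTF.
TTF..
T....
F....
TF...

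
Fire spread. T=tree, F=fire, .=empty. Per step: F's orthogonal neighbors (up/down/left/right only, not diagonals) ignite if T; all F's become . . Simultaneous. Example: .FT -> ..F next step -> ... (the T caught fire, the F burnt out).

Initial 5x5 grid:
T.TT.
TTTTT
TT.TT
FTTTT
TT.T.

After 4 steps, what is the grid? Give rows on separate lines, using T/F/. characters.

Step 1: 3 trees catch fire, 1 burn out
  T.TT.
  TTTTT
  FT.TT
  .FTTT
  FT.T.
Step 2: 4 trees catch fire, 3 burn out
  T.TT.
  FTTTT
  .F.TT
  ..FTT
  .F.T.
Step 3: 3 trees catch fire, 4 burn out
  F.TT.
  .FTTT
  ...TT
  ...FT
  ...T.
Step 4: 4 trees catch fire, 3 burn out
  ..TT.
  ..FTT
  ...FT
  ....F
  ...F.

..TT.
..FTT
...FT
....F
...F.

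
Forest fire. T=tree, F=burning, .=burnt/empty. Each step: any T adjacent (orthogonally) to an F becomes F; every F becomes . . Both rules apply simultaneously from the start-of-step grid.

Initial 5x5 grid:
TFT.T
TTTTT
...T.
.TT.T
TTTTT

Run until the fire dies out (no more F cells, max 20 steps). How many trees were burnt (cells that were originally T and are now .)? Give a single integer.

Answer: 9

Derivation:
Step 1: +3 fires, +1 burnt (F count now 3)
Step 2: +2 fires, +3 burnt (F count now 2)
Step 3: +1 fires, +2 burnt (F count now 1)
Step 4: +2 fires, +1 burnt (F count now 2)
Step 5: +1 fires, +2 burnt (F count now 1)
Step 6: +0 fires, +1 burnt (F count now 0)
Fire out after step 6
Initially T: 17, now '.': 17
Total burnt (originally-T cells now '.'): 9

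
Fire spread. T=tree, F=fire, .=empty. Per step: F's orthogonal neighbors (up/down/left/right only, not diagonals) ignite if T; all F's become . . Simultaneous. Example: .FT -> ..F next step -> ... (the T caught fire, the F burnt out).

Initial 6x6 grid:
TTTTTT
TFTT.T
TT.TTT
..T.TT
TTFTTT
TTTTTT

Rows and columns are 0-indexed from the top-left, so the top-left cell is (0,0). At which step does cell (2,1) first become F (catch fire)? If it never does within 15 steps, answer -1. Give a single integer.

Step 1: cell (2,1)='F' (+8 fires, +2 burnt)
  -> target ignites at step 1
Step 2: cell (2,1)='.' (+8 fires, +8 burnt)
Step 3: cell (2,1)='.' (+6 fires, +8 burnt)
Step 4: cell (2,1)='.' (+4 fires, +6 burnt)
Step 5: cell (2,1)='.' (+2 fires, +4 burnt)
Step 6: cell (2,1)='.' (+1 fires, +2 burnt)
Step 7: cell (2,1)='.' (+0 fires, +1 burnt)
  fire out at step 7

1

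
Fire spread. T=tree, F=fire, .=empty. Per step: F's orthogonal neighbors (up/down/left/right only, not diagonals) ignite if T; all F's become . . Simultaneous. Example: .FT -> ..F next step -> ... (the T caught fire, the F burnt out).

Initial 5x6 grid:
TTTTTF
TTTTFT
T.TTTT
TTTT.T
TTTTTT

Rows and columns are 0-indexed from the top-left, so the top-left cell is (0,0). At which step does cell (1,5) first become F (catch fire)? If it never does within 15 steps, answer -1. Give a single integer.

Step 1: cell (1,5)='F' (+4 fires, +2 burnt)
  -> target ignites at step 1
Step 2: cell (1,5)='.' (+4 fires, +4 burnt)
Step 3: cell (1,5)='.' (+5 fires, +4 burnt)
Step 4: cell (1,5)='.' (+5 fires, +5 burnt)
Step 5: cell (1,5)='.' (+5 fires, +5 burnt)
Step 6: cell (1,5)='.' (+2 fires, +5 burnt)
Step 7: cell (1,5)='.' (+1 fires, +2 burnt)
Step 8: cell (1,5)='.' (+0 fires, +1 burnt)
  fire out at step 8

1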